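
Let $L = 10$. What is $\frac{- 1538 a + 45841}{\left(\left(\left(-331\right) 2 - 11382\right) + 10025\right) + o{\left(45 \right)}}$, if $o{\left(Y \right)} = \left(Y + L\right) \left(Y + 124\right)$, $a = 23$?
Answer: $\frac{10467}{7276} \approx 1.4386$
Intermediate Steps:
$o{\left(Y \right)} = \left(10 + Y\right) \left(124 + Y\right)$ ($o{\left(Y \right)} = \left(Y + 10\right) \left(Y + 124\right) = \left(10 + Y\right) \left(124 + Y\right)$)
$\frac{- 1538 a + 45841}{\left(\left(\left(-331\right) 2 - 11382\right) + 10025\right) + o{\left(45 \right)}} = \frac{\left(-1538\right) 23 + 45841}{\left(\left(\left(-331\right) 2 - 11382\right) + 10025\right) + \left(1240 + 45^{2} + 134 \cdot 45\right)} = \frac{-35374 + 45841}{\left(\left(-662 - 11382\right) + 10025\right) + \left(1240 + 2025 + 6030\right)} = \frac{10467}{\left(-12044 + 10025\right) + 9295} = \frac{10467}{-2019 + 9295} = \frac{10467}{7276}$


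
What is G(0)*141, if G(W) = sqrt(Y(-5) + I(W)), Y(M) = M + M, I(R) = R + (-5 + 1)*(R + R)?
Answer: 141*I*sqrt(10) ≈ 445.88*I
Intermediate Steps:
I(R) = -7*R (I(R) = R - 8*R = -7*R)
Y(M) = 2*M
G(W) = sqrt(-10 - 7*W) (G(W) = sqrt(2*(-5) - 7*W) = sqrt(-10 - 7*W))
G(0)*141 = sqrt(-10 - 7*0)*141 = sqrt(-10 + 0)*141 = sqrt(-10)*141 = (I*sqrt(10))*141 = 141*I*sqrt(10)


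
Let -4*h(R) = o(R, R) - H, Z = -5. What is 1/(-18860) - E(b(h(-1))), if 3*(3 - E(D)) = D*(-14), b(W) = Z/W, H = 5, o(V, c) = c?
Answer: 2131171/169740 ≈ 12.555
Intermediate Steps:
h(R) = 5/4 - R/4 (h(R) = -(R - 1*5)/4 = -(R - 5)/4 = -(-5 + R)/4 = 5/4 - R/4)
b(W) = -5/W
E(D) = 3 + 14*D/3 (E(D) = 3 - D*(-14)/3 = 3 - (-14)*D/3 = 3 + 14*D/3)
1/(-18860) - E(b(h(-1))) = 1/(-18860) - (3 + 14*(-5/(5/4 - ¼*(-1)))/3) = -1/18860 - (3 + 14*(-5/(5/4 + ¼))/3) = -1/18860 - (3 + 14*(-5/3/2)/3) = -1/18860 - (3 + 14*(-5*⅔)/3) = -1/18860 - (3 + (14/3)*(-10/3)) = -1/18860 - (3 - 140/9) = -1/18860 - 1*(-113/9) = -1/18860 + 113/9 = 2131171/169740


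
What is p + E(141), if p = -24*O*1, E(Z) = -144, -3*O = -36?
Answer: -432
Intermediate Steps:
O = 12 (O = -⅓*(-36) = 12)
p = -288 (p = -24*12*1 = -288*1 = -288)
p + E(141) = -288 - 144 = -432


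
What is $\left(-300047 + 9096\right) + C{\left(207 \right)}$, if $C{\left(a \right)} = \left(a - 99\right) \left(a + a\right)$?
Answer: $-246239$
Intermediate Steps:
$C{\left(a \right)} = 2 a \left(-99 + a\right)$ ($C{\left(a \right)} = \left(a - 99\right) 2 a = \left(-99 + a\right) 2 a = 2 a \left(-99 + a\right)$)
$\left(-300047 + 9096\right) + C{\left(207 \right)} = \left(-300047 + 9096\right) + 2 \cdot 207 \left(-99 + 207\right) = -290951 + 2 \cdot 207 \cdot 108 = -290951 + 44712 = -246239$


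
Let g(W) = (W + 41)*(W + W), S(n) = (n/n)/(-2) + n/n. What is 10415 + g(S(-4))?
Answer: 20913/2 ≈ 10457.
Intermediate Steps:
S(n) = ½ (S(n) = 1*(-½) + 1 = -½ + 1 = ½)
g(W) = 2*W*(41 + W) (g(W) = (41 + W)*(2*W) = 2*W*(41 + W))
10415 + g(S(-4)) = 10415 + 2*(½)*(41 + ½) = 10415 + 2*(½)*(83/2) = 10415 + 83/2 = 20913/2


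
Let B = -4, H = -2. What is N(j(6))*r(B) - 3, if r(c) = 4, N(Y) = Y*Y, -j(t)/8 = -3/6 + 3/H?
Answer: 1021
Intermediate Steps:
j(t) = 16 (j(t) = -8*(-3/6 + 3/(-2)) = -8*(-3*⅙ + 3*(-½)) = -8*(-½ - 3/2) = -8*(-2) = 16)
N(Y) = Y²
N(j(6))*r(B) - 3 = 16²*4 - 3 = 256*4 - 3 = 1024 - 3 = 1021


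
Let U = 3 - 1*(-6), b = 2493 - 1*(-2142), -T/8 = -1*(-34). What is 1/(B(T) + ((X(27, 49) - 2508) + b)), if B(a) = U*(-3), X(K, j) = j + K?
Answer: 1/2176 ≈ 0.00045956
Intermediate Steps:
X(K, j) = K + j
T = -272 (T = -(-8)*(-34) = -8*34 = -272)
b = 4635 (b = 2493 + 2142 = 4635)
U = 9 (U = 3 + 6 = 9)
B(a) = -27 (B(a) = 9*(-3) = -27)
1/(B(T) + ((X(27, 49) - 2508) + b)) = 1/(-27 + (((27 + 49) - 2508) + 4635)) = 1/(-27 + ((76 - 2508) + 4635)) = 1/(-27 + (-2432 + 4635)) = 1/(-27 + 2203) = 1/2176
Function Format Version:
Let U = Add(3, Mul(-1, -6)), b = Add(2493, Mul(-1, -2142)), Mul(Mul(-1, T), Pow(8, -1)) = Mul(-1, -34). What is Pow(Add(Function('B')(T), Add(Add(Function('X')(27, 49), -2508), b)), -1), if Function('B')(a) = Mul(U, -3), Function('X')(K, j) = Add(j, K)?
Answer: Rational(1, 2176) ≈ 0.00045956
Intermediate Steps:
Function('X')(K, j) = Add(K, j)
T = -272 (T = Mul(-8, Mul(-1, -34)) = Mul(-8, 34) = -272)
b = 4635 (b = Add(2493, 2142) = 4635)
U = 9 (U = Add(3, 6) = 9)
Function('B')(a) = -27 (Function('B')(a) = Mul(9, -3) = -27)
Pow(Add(Function('B')(T), Add(Add(Function('X')(27, 49), -2508), b)), -1) = Pow(Add(-27, Add(Add(Add(27, 49), -2508), 4635)), -1) = Pow(Add(-27, Add(Add(76, -2508), 4635)), -1) = Pow(Add(-27, Add(-2432, 4635)), -1) = Pow(Add(-27, 2203), -1) = Pow(2176, -1) = Rational(1, 2176)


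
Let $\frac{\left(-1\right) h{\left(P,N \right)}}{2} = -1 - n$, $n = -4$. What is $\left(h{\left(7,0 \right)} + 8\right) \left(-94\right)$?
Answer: $-188$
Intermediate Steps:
$h{\left(P,N \right)} = -6$ ($h{\left(P,N \right)} = - 2 \left(-1 - -4\right) = - 2 \left(-1 + 4\right) = \left(-2\right) 3 = -6$)
$\left(h{\left(7,0 \right)} + 8\right) \left(-94\right) = \left(-6 + 8\right) \left(-94\right) = 2 \left(-94\right) = -188$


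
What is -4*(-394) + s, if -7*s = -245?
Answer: 1611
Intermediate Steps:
s = 35 (s = -⅐*(-245) = 35)
-4*(-394) + s = -4*(-394) + 35 = 1576 + 35 = 1611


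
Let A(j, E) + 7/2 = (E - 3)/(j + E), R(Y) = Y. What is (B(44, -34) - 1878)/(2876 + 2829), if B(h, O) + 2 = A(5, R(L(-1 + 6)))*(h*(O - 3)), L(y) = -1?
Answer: 778/815 ≈ 0.95460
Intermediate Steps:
A(j, E) = -7/2 + (-3 + E)/(E + j) (A(j, E) = -7/2 + (E - 3)/(j + E) = -7/2 + (-3 + E)/(E + j))
B(h, O) = -2 - 9*h*(-3 + O)/2 (B(h, O) = -2 + ((-6 - 7*5 - 5*(-1))/(2*(-1 + 5)))*(h*(O - 3)) = -2 + ((½)*(-6 - 35 + 5)/4)*(h*(-3 + O)) = -2 + ((½)*(¼)*(-36))*(h*(-3 + O)) = -2 - 9*h*(-3 + O)/2)
(B(44, -34) - 1878)/(2876 + 2829) = ((-2 + (27/2)*44 - 9/2*(-34)*44) - 1878)/(2876 + 2829) = ((-2 + 594 + 6732) - 1878)/5705 = (7324 - 1878)*(1/5705) = 5446*(1/5705) = 778/815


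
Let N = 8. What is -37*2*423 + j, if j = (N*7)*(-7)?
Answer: -31694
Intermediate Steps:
j = -392 (j = (8*7)*(-7) = 56*(-7) = -392)
-37*2*423 + j = -37*2*423 - 392 = -74*423 - 392 = -31302 - 392 = -31694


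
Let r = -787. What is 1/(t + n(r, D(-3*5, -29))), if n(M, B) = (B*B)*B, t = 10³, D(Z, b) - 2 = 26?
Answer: 1/22952 ≈ 4.3569e-5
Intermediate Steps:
D(Z, b) = 28 (D(Z, b) = 2 + 26 = 28)
t = 1000
n(M, B) = B³ (n(M, B) = B²*B = B³)
1/(t + n(r, D(-3*5, -29))) = 1/(1000 + 28³) = 1/(1000 + 21952) = 1/22952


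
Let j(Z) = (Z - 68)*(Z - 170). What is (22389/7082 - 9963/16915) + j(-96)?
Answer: 5226115668689/119792030 ≈ 43627.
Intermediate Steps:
j(Z) = (-170 + Z)*(-68 + Z) (j(Z) = (-68 + Z)*(-170 + Z) = (-170 + Z)*(-68 + Z))
(22389/7082 - 9963/16915) + j(-96) = (22389/7082 - 9963/16915) + (11560 + (-96)**2 - 238*(-96)) = (22389*(1/7082) - 9963*1/16915) + (11560 + 9216 + 22848) = (22389/7082 - 9963/16915) + 43624 = 308151969/119792030 + 43624 = 5226115668689/119792030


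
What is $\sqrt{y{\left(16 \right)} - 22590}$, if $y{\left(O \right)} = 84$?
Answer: $11 i \sqrt{186} \approx 150.02 i$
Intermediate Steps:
$\sqrt{y{\left(16 \right)} - 22590} = \sqrt{84 - 22590} = \sqrt{-22506} = 11 i \sqrt{186}$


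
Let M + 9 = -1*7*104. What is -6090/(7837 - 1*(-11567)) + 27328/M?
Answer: -1157491/30954 ≈ -37.394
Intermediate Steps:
M = -737 (M = -9 - 1*7*104 = -9 - 7*104 = -9 - 728 = -737)
-6090/(7837 - 1*(-11567)) + 27328/M = -6090/(7837 - 1*(-11567)) + 27328/(-737) = -6090/(7837 + 11567) + 27328*(-1/737) = -6090/19404 - 27328/737 = -6090*1/19404 - 27328/737 = -145/462 - 27328/737 = -1157491/30954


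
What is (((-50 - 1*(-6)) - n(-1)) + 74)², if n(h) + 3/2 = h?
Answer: 4225/4 ≈ 1056.3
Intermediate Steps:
n(h) = -3/2 + h
(((-50 - 1*(-6)) - n(-1)) + 74)² = (((-50 - 1*(-6)) - (-3/2 - 1)) + 74)² = (((-50 + 6) - 1*(-5/2)) + 74)² = ((-44 + 5/2) + 74)² = (-83/2 + 74)² = (65/2)² = 4225/4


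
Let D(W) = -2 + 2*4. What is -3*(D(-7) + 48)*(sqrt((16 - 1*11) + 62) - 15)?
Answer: 2430 - 162*sqrt(67) ≈ 1104.0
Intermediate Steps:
D(W) = 6 (D(W) = -2 + 8 = 6)
-3*(D(-7) + 48)*(sqrt((16 - 1*11) + 62) - 15) = -3*(6 + 48)*(sqrt((16 - 1*11) + 62) - 15) = -162*(sqrt((16 - 11) + 62) - 15) = -162*(sqrt(5 + 62) - 15) = -162*(sqrt(67) - 15) = -162*(-15 + sqrt(67)) = -3*(-810 + 54*sqrt(67)) = 2430 - 162*sqrt(67)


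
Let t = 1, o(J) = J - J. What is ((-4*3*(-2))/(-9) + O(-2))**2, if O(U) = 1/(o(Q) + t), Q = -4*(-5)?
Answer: 25/9 ≈ 2.7778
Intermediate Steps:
Q = 20
o(J) = 0
O(U) = 1 (O(U) = 1/(0 + 1) = 1/1 = 1)
((-4*3*(-2))/(-9) + O(-2))**2 = ((-4*3*(-2))/(-9) + 1)**2 = (-12*(-2)*(-1/9) + 1)**2 = (24*(-1/9) + 1)**2 = (-8/3 + 1)**2 = (-5/3)**2 = 25/9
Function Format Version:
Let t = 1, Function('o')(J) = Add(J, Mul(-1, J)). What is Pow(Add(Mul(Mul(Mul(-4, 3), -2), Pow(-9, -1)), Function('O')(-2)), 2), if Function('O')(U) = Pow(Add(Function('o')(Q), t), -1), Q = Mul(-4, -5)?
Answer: Rational(25, 9) ≈ 2.7778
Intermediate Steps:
Q = 20
Function('o')(J) = 0
Function('O')(U) = 1 (Function('O')(U) = Pow(Add(0, 1), -1) = Pow(1, -1) = 1)
Pow(Add(Mul(Mul(Mul(-4, 3), -2), Pow(-9, -1)), Function('O')(-2)), 2) = Pow(Add(Mul(Mul(Mul(-4, 3), -2), Pow(-9, -1)), 1), 2) = Pow(Add(Mul(Mul(-12, -2), Rational(-1, 9)), 1), 2) = Pow(Add(Mul(24, Rational(-1, 9)), 1), 2) = Pow(Add(Rational(-8, 3), 1), 2) = Pow(Rational(-5, 3), 2) = Rational(25, 9)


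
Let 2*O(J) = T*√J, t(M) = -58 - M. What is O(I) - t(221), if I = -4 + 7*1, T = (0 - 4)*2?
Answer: 279 - 4*√3 ≈ 272.07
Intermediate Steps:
T = -8 (T = -4*2 = -8)
I = 3 (I = -4 + 7 = 3)
O(J) = -4*√J (O(J) = (-8*√J)/2 = -4*√J)
O(I) - t(221) = -4*√3 - (-58 - 1*221) = -4*√3 - (-58 - 221) = -4*√3 - 1*(-279) = -4*√3 + 279 = 279 - 4*√3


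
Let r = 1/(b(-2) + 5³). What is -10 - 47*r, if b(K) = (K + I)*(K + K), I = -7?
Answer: -1657/161 ≈ -10.292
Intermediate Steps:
b(K) = 2*K*(-7 + K) (b(K) = (K - 7)*(K + K) = (-7 + K)*(2*K) = 2*K*(-7 + K))
r = 1/161 (r = 1/(2*(-2)*(-7 - 2) + 5³) = 1/(2*(-2)*(-9) + 125) = 1/(36 + 125) = 1/161 ≈ 0.0062112)
-10 - 47*r = -10 - 47*1/161 = -10 - 47/161 = -1657/161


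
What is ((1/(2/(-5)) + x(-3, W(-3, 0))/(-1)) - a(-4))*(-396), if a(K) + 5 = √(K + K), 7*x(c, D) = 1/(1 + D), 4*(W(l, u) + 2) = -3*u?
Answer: -7326/7 + 792*I*√2 ≈ -1046.6 + 1120.1*I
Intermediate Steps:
W(l, u) = -2 - 3*u/4 (W(l, u) = -2 + (-3*u)/4 = -2 - 3*u/4)
x(c, D) = 1/(7*(1 + D))
a(K) = -5 + √2*√K (a(K) = -5 + √(K + K) = -5 + √(2*K) = -5 + √2*√K)
((1/(2/(-5)) + x(-3, W(-3, 0))/(-1)) - a(-4))*(-396) = ((1/(2/(-5)) + (1/(7*(1 + (-2 - ¾*0))))/(-1)) - (-5 + √2*√(-4)))*(-396) = ((1/(2*(-⅕)) + (1/(7*(1 + (-2 + 0))))*(-1)) - (-5 + √2*(2*I)))*(-396) = ((1/(-⅖) + (1/(7*(1 - 2)))*(-1)) - (-5 + 2*I*√2))*(-396) = ((1*(-5/2) + ((⅐)/(-1))*(-1)) + (5 - 2*I*√2))*(-396) = ((-5/2 + ((⅐)*(-1))*(-1)) + (5 - 2*I*√2))*(-396) = ((-5/2 - ⅐*(-1)) + (5 - 2*I*√2))*(-396) = ((-5/2 + ⅐) + (5 - 2*I*√2))*(-396) = (-33/14 + (5 - 2*I*√2))*(-396) = (37/14 - 2*I*√2)*(-396) = -7326/7 + 792*I*√2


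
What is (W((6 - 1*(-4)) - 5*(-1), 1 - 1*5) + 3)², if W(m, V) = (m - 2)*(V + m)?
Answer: 21316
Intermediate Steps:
W(m, V) = (-2 + m)*(V + m)
(W((6 - 1*(-4)) - 5*(-1), 1 - 1*5) + 3)² = ((((6 - 1*(-4)) - 5*(-1))² - 2*(1 - 1*5) - 2*((6 - 1*(-4)) - 5*(-1)) + (1 - 1*5)*((6 - 1*(-4)) - 5*(-1))) + 3)² = ((((6 + 4) + 5)² - 2*(1 - 5) - 2*((6 + 4) + 5) + (1 - 5)*((6 + 4) + 5)) + 3)² = (((10 + 5)² - 2*(-4) - 2*(10 + 5) - 4*(10 + 5)) + 3)² = ((15² + 8 - 2*15 - 4*15) + 3)² = ((225 + 8 - 30 - 60) + 3)² = (143 + 3)² = 146² = 21316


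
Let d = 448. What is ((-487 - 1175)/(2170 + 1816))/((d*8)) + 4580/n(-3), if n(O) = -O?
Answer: 32714534467/21428736 ≈ 1526.7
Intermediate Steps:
((-487 - 1175)/(2170 + 1816))/((d*8)) + 4580/n(-3) = ((-487 - 1175)/(2170 + 1816))/((448*8)) + 4580/((-1*(-3))) = -1662/3986/3584 + 4580/3 = -1662*1/3986*(1/3584) + 4580*(⅓) = -831/1993*1/3584 + 4580/3 = -831/7142912 + 4580/3 = 32714534467/21428736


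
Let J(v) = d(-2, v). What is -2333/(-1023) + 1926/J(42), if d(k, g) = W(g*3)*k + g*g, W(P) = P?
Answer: 33937/9548 ≈ 3.5544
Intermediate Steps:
d(k, g) = g² + 3*g*k (d(k, g) = (g*3)*k + g*g = (3*g)*k + g² = 3*g*k + g² = g² + 3*g*k)
J(v) = v*(-6 + v) (J(v) = v*(v + 3*(-2)) = v*(v - 6) = v*(-6 + v))
-2333/(-1023) + 1926/J(42) = -2333/(-1023) + 1926/((42*(-6 + 42))) = -2333*(-1/1023) + 1926/((42*36)) = 2333/1023 + 1926/1512 = 2333/1023 + 1926*(1/1512) = 2333/1023 + 107/84 = 33937/9548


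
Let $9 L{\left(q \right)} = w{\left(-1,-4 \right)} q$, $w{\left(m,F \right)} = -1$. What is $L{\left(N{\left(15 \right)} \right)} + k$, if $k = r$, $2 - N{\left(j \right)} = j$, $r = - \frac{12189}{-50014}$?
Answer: $\frac{44699}{26478} \approx 1.6882$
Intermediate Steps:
$r = \frac{717}{2942}$ ($r = \left(-12189\right) \left(- \frac{1}{50014}\right) = \frac{717}{2942} \approx 0.24371$)
$N{\left(j \right)} = 2 - j$
$k = \frac{717}{2942} \approx 0.24371$
$L{\left(q \right)} = - \frac{q}{9}$ ($L{\left(q \right)} = \frac{\left(-1\right) q}{9} = - \frac{q}{9}$)
$L{\left(N{\left(15 \right)} \right)} + k = - \frac{2 - 15}{9} + \frac{717}{2942} = \left(- \frac{1}{9}\right) \left(-13\right) + \frac{717}{2942} = \frac{13}{9} + \frac{717}{2942} = \frac{44699}{26478}$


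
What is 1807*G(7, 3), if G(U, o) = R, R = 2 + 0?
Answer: 3614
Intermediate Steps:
R = 2
G(U, o) = 2
1807*G(7, 3) = 1807*2 = 3614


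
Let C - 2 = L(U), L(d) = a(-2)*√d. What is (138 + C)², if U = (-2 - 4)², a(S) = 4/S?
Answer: 16384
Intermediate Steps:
U = 36 (U = (-6)² = 36)
L(d) = -2*√d (L(d) = (4/(-2))*√d = (4*(-½))*√d = -2*√d)
C = -10 (C = 2 - 2*√36 = 2 - 2*6 = 2 - 12 = -10)
(138 + C)² = (138 - 10)² = 128² = 16384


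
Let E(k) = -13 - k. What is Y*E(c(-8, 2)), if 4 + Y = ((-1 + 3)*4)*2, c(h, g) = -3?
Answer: -120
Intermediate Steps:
Y = 12 (Y = -4 + ((-1 + 3)*4)*2 = -4 + (2*4)*2 = -4 + 8*2 = -4 + 16 = 12)
Y*E(c(-8, 2)) = 12*(-13 - 1*(-3)) = 12*(-13 + 3) = 12*(-10) = -120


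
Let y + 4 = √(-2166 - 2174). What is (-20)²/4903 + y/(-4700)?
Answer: 474903/5761025 - I*√1085/2350 ≈ 0.082434 - 0.014017*I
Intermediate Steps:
y = -4 + 2*I*√1085 (y = -4 + √(-2166 - 2174) = -4 + √(-4340) = -4 + 2*I*√1085 ≈ -4.0 + 65.879*I)
(-20)²/4903 + y/(-4700) = (-20)²/4903 + (-4 + 2*I*√1085)/(-4700) = 400*(1/4903) + (-4 + 2*I*√1085)*(-1/4700) = 400/4903 + (1/1175 - I*√1085/2350) = 474903/5761025 - I*√1085/2350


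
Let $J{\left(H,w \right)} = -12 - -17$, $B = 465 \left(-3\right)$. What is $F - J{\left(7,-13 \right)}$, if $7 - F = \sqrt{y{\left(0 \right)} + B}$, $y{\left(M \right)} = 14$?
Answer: $2 - i \sqrt{1381} \approx 2.0 - 37.162 i$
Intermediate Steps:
$B = -1395$
$F = 7 - i \sqrt{1381}$ ($F = 7 - \sqrt{14 - 1395} = 7 - \sqrt{-1381} = 7 - i \sqrt{1381} \approx 7.0 - 37.162 i$)
$J{\left(H,w \right)} = 5$ ($J{\left(H,w \right)} = -12 + 17 = 5$)
$F - J{\left(7,-13 \right)} = \left(7 - i \sqrt{1381}\right) - 5 = 2 - i \sqrt{1381}$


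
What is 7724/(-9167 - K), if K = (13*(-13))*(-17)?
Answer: -1931/3010 ≈ -0.64153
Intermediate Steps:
K = 2873 (K = -169*(-17) = 2873)
7724/(-9167 - K) = 7724/(-9167 - 1*2873) = 7724/(-9167 - 2873) = 7724/(-12040) = 7724*(-1/12040) = -1931/3010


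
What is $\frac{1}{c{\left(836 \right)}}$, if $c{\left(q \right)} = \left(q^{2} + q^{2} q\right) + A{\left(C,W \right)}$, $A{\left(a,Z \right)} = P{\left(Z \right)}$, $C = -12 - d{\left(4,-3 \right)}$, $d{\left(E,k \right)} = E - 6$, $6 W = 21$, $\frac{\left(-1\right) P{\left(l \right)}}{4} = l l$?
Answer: $\frac{1}{584975903} \approx 1.7095 \cdot 10^{-9}$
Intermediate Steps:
$P{\left(l \right)} = - 4 l^{2}$ ($P{\left(l \right)} = - 4 l l = - 4 l^{2}$)
$W = \frac{7}{2}$ ($W = \frac{1}{6} \cdot 21 = \frac{7}{2} \approx 3.5$)
$d{\left(E,k \right)} = -6 + E$ ($d{\left(E,k \right)} = E - 6 = -6 + E$)
$C = -10$ ($C = -12 - \left(-6 + 4\right) = -12 - -2 = -12 + 2 = -10$)
$A{\left(a,Z \right)} = - 4 Z^{2}$
$c{\left(q \right)} = -49 + q^{2} + q^{3}$ ($c{\left(q \right)} = \left(q^{2} + q^{2} q\right) - 4 \left(\frac{7}{2}\right)^{2} = \left(q^{2} + q^{3}\right) - 49 = -49 + q^{2} + q^{3}$)
$\frac{1}{c{\left(836 \right)}} = \frac{1}{-49 + 836^{2} + 836^{3}} = \frac{1}{-49 + 698896 + 584277056} = \frac{1}{584975903}$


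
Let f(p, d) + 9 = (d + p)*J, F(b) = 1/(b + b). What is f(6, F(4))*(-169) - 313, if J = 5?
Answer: -31741/8 ≈ -3967.6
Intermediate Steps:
F(b) = 1/(2*b)
f(p, d) = -9 + 5*d + 5*p (f(p, d) = -9 + (d + p)*5 = -9 + (5*d + 5*p) = -9 + 5*d + 5*p)
f(6, F(4))*(-169) - 313 = (-9 + 5*((½)/4) + 5*6)*(-169) - 313 = (-9 + 5*((½)*(¼)) + 30)*(-169) - 313 = (-9 + 5*(⅛) + 30)*(-169) - 313 = (-9 + 5/8 + 30)*(-169) - 313 = (173/8)*(-169) - 313 = -29237/8 - 313 = -31741/8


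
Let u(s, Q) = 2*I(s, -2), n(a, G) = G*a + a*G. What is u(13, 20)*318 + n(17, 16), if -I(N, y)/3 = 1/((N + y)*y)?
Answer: 6938/11 ≈ 630.73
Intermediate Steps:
I(N, y) = -3/(y*(N + y)) (I(N, y) = -3*1/(y*(N + y)) = -3/(y*(N + y)))
n(a, G) = 2*G*a (n(a, G) = G*a + G*a = 2*G*a)
u(s, Q) = 3/(-2 + s) (u(s, Q) = 2*(-3/(-2*(s - 2))) = 2*(-3*(-½)/(-2 + s)) = 2*(3/(2*(-2 + s))) = 3/(-2 + s))
u(13, 20)*318 + n(17, 16) = (3/(-2 + 13))*318 + 2*16*17 = (3/11)*318 + 544 = 954/11 + 544 = 6938/11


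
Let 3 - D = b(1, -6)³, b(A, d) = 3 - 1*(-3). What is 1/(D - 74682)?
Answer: -1/74895 ≈ -1.3352e-5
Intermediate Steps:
b(A, d) = 6 (b(A, d) = 3 + 3 = 6)
D = -213 (D = 3 - 1*6³ = 3 - 1*216 = 3 - 216 = -213)
1/(D - 74682) = 1/(-213 - 74682) = 1/(-74895) = -1/74895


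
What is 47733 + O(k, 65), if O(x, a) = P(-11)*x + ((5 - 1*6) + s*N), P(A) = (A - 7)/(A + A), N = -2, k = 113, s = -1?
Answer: 526091/11 ≈ 47826.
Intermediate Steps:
P(A) = (-7 + A)/(2*A) (P(A) = (-7 + A)/((2*A)) = (-7 + A)*(1/(2*A)) = (-7 + A)/(2*A))
O(x, a) = 1 + 9*x/11 (O(x, a) = ((1/2)*(-7 - 11)/(-11))*x + ((5 - 1*6) - 1*(-2)) = ((1/2)*(-1/11)*(-18))*x + ((5 - 6) + 2) = 9*x/11 + (-1 + 2) = 9*x/11 + 1 = 1 + 9*x/11)
47733 + O(k, 65) = 47733 + (1 + (9/11)*113) = 47733 + (1 + 1017/11) = 47733 + 1028/11 = 526091/11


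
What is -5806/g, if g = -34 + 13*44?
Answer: -2903/269 ≈ -10.792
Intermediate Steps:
g = 538 (g = -34 + 572 = 538)
-5806/g = -5806/538 = -5806*1/538 = -2903/269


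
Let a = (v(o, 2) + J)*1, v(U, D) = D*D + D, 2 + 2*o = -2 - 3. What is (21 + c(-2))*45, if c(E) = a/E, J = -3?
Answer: 1755/2 ≈ 877.50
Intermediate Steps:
o = -7/2 (o = -1 + (-2 - 3)/2 = -1 + (1/2)*(-5) = -1 - 5/2 = -7/2 ≈ -3.5000)
v(U, D) = D + D**2 (v(U, D) = D**2 + D = D + D**2)
a = 3 (a = (2*(1 + 2) - 3)*1 = (2*3 - 3)*1 = (6 - 3)*1 = 3*1 = 3)
c(E) = 3/E
(21 + c(-2))*45 = (21 + 3/(-2))*45 = (21 + 3*(-1/2))*45 = (21 - 3/2)*45 = (39/2)*45 = 1755/2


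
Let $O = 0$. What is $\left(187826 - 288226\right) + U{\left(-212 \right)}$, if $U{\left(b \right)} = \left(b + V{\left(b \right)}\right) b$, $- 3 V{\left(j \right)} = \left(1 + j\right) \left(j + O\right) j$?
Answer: $- \frac{2010601376}{3} \approx -6.702 \cdot 10^{8}$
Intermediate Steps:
$V{\left(j \right)} = - \frac{j^{2} \left(1 + j\right)}{3}$ ($V{\left(j \right)} = - \frac{\left(1 + j\right) \left(j + 0\right) j}{3} = - \frac{\left(1 + j\right) j j}{3} = - \frac{\left(1 + j\right) j^{2}}{3} = - \frac{j^{2} \left(1 + j\right)}{3}$)
$U{\left(b \right)} = b \left(b - \frac{b^{2} \left(1 + b\right)}{3}\right)$ ($U{\left(b \right)} = \left(b - \frac{b^{2} \left(1 + b\right)}{3}\right) b = b \left(b - \frac{b^{2} \left(1 + b\right)}{3}\right)$)
$\left(187826 - 288226\right) + U{\left(-212 \right)} = \left(187826 - 288226\right) + \frac{\left(-212\right)^{2} \left(3 - -212 - \left(-212\right)^{2}\right)}{3} = -100400 + \frac{1}{3} \cdot 44944 \left(3 + 212 - 44944\right) = -100400 + \frac{1}{3} \cdot 44944 \left(-44729\right) = -100400 - \frac{2010300176}{3} = - \frac{2010601376}{3}$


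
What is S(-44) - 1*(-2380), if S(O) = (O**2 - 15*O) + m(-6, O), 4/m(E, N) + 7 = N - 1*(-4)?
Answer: 233868/47 ≈ 4975.9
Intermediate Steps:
m(E, N) = 4/(-3 + N) (m(E, N) = 4/(-7 + (N - 1*(-4))) = 4/(-7 + (N + 4)) = 4/(-7 + (4 + N)) = 4/(-3 + N))
S(O) = O**2 - 15*O + 4/(-3 + O) (S(O) = (O**2 - 15*O) + 4/(-3 + O) = O**2 - 15*O + 4/(-3 + O))
S(-44) - 1*(-2380) = (4 - 44*(-15 - 44)*(-3 - 44))/(-3 - 44) - 1*(-2380) = (4 - 44*(-59)*(-47))/(-47) + 2380 = -(4 - 122012)/47 + 2380 = -1/47*(-122008) + 2380 = 122008/47 + 2380 = 233868/47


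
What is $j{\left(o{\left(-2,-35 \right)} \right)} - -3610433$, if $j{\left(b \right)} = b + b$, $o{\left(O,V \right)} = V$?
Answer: $3610363$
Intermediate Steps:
$j{\left(b \right)} = 2 b$
$j{\left(o{\left(-2,-35 \right)} \right)} - -3610433 = 2 \left(-35\right) - -3610433 = -70 + 3610433 = 3610363$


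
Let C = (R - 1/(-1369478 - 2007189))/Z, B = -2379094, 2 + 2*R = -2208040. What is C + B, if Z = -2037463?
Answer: -16367768242870008168/6879834075821 ≈ -2.3791e+6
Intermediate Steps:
R = -1104021 (R = -1 + (½)*(-2208040) = -1 - 1104020 = -1104021)
C = 3727911278006/6879834075821 (C = (-1104021 - 1/(-1369478 - 2007189))/(-2037463) = (-1104021 - 1/(-3376667))*(-1/2037463) = (-1104021 - 1*(-1/3376667))*(-1/2037463) = (-1104021 + 1/3376667)*(-1/2037463) = -3727911278006/3376667*(-1/2037463) = 3727911278006/6879834075821 ≈ 0.54186)
C + B = 3727911278006/6879834075821 - 2379094 = -16367768242870008168/6879834075821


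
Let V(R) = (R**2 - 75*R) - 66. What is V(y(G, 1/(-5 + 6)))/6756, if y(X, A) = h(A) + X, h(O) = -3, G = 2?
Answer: 5/3378 ≈ 0.0014802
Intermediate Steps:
y(X, A) = -3 + X
V(R) = -66 + R**2 - 75*R
V(y(G, 1/(-5 + 6)))/6756 = (-66 + (-3 + 2)**2 - 75*(-3 + 2))/6756 = (-66 + (-1)**2 - 75*(-1))*(1/6756) = (-66 + 1 + 75)*(1/6756) = 10*(1/6756) = 5/3378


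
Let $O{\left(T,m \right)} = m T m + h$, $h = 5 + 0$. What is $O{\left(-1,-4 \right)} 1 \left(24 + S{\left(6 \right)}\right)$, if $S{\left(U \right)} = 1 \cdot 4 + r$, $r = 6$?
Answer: $-374$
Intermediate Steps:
$S{\left(U \right)} = 10$ ($S{\left(U \right)} = 1 \cdot 4 + 6 = 4 + 6 = 10$)
$h = 5$
$O{\left(T,m \right)} = 5 + T m^{2}$ ($O{\left(T,m \right)} = m T m + 5 = T m m + 5 = T m^{2} + 5 = 5 + T m^{2}$)
$O{\left(-1,-4 \right)} 1 \left(24 + S{\left(6 \right)}\right) = \left(5 - \left(-4\right)^{2}\right) 1 \left(24 + 10\right) = \left(5 - 16\right) 1 \cdot 34 = \left(-11\right) 1 \cdot 34 = \left(-11\right) 34 = -374$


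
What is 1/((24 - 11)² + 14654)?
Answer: 1/14823 ≈ 6.7463e-5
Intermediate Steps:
1/((24 - 11)² + 14654) = 1/(13² + 14654) = 1/(169 + 14654) = 1/14823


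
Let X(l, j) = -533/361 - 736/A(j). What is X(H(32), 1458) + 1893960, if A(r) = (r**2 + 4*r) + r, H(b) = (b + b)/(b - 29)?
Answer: 38379200135599/20264013 ≈ 1.8940e+6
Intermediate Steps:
H(b) = 2*b/(-29 + b) (H(b) = (2*b)/(-29 + b) = 2*b/(-29 + b))
A(r) = r**2 + 5*r
X(l, j) = -533/361 - 736/(j*(5 + j)) (X(l, j) = -533/361 - 736*1/(j*(5 + j)) = -533*1/361 - 736/(j*(5 + j)) = -533/361 - 736/(j*(5 + j)))
X(H(32), 1458) + 1893960 = (1/361)*(-265696 - 533*1458*(5 + 1458))/(1458*(5 + 1458)) + 1893960 = (1/361)*(1/1458)*(-265696 - 533*1458*1463)/1463 + 1893960 = (1/361)*(1/1458)*(1/1463)*(-265696 - 1136917782) + 1893960 = (1/361)*(1/1458)*(1/1463)*(-1137183478) + 1893960 = -29925881/20264013 + 1893960 = 38379200135599/20264013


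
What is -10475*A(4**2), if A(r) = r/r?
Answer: -10475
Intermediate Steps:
A(r) = 1
-10475*A(4**2) = -10475*1 = -10475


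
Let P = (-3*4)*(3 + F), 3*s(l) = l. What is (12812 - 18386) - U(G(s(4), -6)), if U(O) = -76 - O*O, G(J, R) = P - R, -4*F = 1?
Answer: -4769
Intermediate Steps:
F = -¼ (F = -¼*1 = -¼ ≈ -0.25000)
s(l) = l/3
P = -33 (P = (-3*4)*(3 - ¼) = -12*11/4 = -33)
G(J, R) = -33 - R
U(O) = -76 - O²
(12812 - 18386) - U(G(s(4), -6)) = (12812 - 18386) - (-76 - (-33 - 1*(-6))²) = -5574 - (-76 - (-33 + 6)²) = -5574 - (-76 - 1*(-27)²) = -5574 - (-76 - 1*729) = -5574 - (-76 - 729) = -5574 - 1*(-805) = -5574 + 805 = -4769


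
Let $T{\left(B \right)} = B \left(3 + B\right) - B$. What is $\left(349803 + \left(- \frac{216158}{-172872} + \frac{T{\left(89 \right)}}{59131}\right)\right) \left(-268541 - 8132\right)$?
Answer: $- \frac{494654444923002366853}{5111047116} \approx -9.6781 \cdot 10^{10}$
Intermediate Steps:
$T{\left(B \right)} = - B + B \left(3 + B\right)$
$\left(349803 + \left(- \frac{216158}{-172872} + \frac{T{\left(89 \right)}}{59131}\right)\right) \left(-268541 - 8132\right) = \left(349803 + \left(- \frac{216158}{-172872} + \frac{89 \left(2 + 89\right)}{59131}\right)\right) \left(-268541 - 8132\right) = \left(349803 + \left(\left(-216158\right) \left(- \frac{1}{172872}\right) + 89 \cdot 91 \cdot \frac{1}{59131}\right)\right) \left(-276673\right) = \left(349803 + \left(\frac{108079}{86436} + 8099 \cdot \frac{1}{59131}\right)\right) \left(-276673\right) = \left(349803 + \left(\frac{108079}{86436} + \frac{8099}{59131}\right)\right) \left(-276673\right) = \left(349803 + \frac{7090864513}{5111047116}\right) \left(-276673\right) = \frac{1787866705182661}{5111047116} \left(-276673\right) = - \frac{494654444923002366853}{5111047116}$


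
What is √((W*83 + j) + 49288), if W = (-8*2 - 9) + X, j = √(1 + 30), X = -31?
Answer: √(44640 + √31) ≈ 211.29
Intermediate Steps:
j = √31 ≈ 5.5678
W = -56 (W = (-8*2 - 9) - 31 = (-16 - 9) - 31 = -25 - 31 = -56)
√((W*83 + j) + 49288) = √((-56*83 + √31) + 49288) = √((-4648 + √31) + 49288) = √(44640 + √31)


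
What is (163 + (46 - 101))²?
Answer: 11664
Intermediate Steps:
(163 + (46 - 101))² = (163 - 55)² = 108² = 11664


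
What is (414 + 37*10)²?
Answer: 614656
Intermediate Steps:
(414 + 37*10)² = (414 + 370)² = 784² = 614656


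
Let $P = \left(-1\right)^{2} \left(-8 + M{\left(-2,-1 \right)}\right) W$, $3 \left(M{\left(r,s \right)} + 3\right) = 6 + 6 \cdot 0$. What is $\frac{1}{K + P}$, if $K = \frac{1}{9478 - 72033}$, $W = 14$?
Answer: $- \frac{62555}{7881931} \approx -0.0079365$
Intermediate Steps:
$M{\left(r,s \right)} = -1$ ($M{\left(r,s \right)} = -3 + \frac{6 + 6 \cdot 0}{3} = -3 + \frac{6 + 0}{3} = -3 + \frac{1}{3} \cdot 6 = -3 + 2 = -1$)
$K = - \frac{1}{62555}$ ($K = \frac{1}{-62555} = - \frac{1}{62555} \approx -1.5986 \cdot 10^{-5}$)
$P = -126$ ($P = \left(-1\right)^{2} \left(-8 - 1\right) 14 = 1 \left(-9\right) 14 = \left(-9\right) 14 = -126$)
$\frac{1}{K + P} = \frac{1}{- \frac{1}{62555} - 126} = \frac{1}{- \frac{7881931}{62555}} = - \frac{62555}{7881931}$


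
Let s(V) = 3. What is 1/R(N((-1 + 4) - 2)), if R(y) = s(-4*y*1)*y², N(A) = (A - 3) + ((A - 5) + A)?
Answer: 1/75 ≈ 0.013333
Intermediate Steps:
N(A) = -8 + 3*A (N(A) = (-3 + A) + ((-5 + A) + A) = (-3 + A) + (-5 + 2*A) = -8 + 3*A)
R(y) = 3*y²
1/R(N((-1 + 4) - 2)) = 1/(3*(-8 + 3*((-1 + 4) - 2))²) = 1/(3*(-8 + 3*(3 - 2))²) = 1/(3*(-8 + 3*1)²) = 1/(3*(-8 + 3)²) = 1/(3*(-5)²) = 1/(3*25) = 1/75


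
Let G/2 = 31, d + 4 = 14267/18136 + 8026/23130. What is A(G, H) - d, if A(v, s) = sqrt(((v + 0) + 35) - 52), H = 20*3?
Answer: 601193737/209742840 + 3*sqrt(5) ≈ 9.5745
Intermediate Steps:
d = -601193737/209742840 (d = -4 + (14267/18136 + 8026/23130) = -4 + (14267*(1/18136) + 8026*(1/23130)) = -4 + (14267/18136 + 4013/11565) = -4 + 237777623/209742840 = -601193737/209742840 ≈ -2.8663)
G = 62 (G = 2*31 = 62)
H = 60
A(v, s) = sqrt(-17 + v) (A(v, s) = sqrt((v + 35) - 52) = sqrt((35 + v) - 52) = sqrt(-17 + v))
A(G, H) - d = sqrt(-17 + 62) - 1*(-601193737/209742840) = sqrt(45) + 601193737/209742840 = 3*sqrt(5) + 601193737/209742840 = 601193737/209742840 + 3*sqrt(5)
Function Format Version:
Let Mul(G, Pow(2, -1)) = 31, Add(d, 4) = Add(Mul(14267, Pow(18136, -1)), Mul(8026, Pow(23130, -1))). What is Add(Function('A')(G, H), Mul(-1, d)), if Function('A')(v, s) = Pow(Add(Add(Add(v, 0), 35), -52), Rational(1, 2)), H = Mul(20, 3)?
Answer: Add(Rational(601193737, 209742840), Mul(3, Pow(5, Rational(1, 2)))) ≈ 9.5745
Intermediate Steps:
d = Rational(-601193737, 209742840) (d = Add(-4, Add(Mul(14267, Pow(18136, -1)), Mul(8026, Pow(23130, -1)))) = Add(-4, Add(Mul(14267, Rational(1, 18136)), Mul(8026, Rational(1, 23130)))) = Add(-4, Add(Rational(14267, 18136), Rational(4013, 11565))) = Add(-4, Rational(237777623, 209742840)) = Rational(-601193737, 209742840) ≈ -2.8663)
G = 62 (G = Mul(2, 31) = 62)
H = 60
Function('A')(v, s) = Pow(Add(-17, v), Rational(1, 2)) (Function('A')(v, s) = Pow(Add(Add(v, 35), -52), Rational(1, 2)) = Pow(Add(Add(35, v), -52), Rational(1, 2)) = Pow(Add(-17, v), Rational(1, 2)))
Add(Function('A')(G, H), Mul(-1, d)) = Add(Pow(Add(-17, 62), Rational(1, 2)), Mul(-1, Rational(-601193737, 209742840))) = Add(Pow(45, Rational(1, 2)), Rational(601193737, 209742840)) = Add(Mul(3, Pow(5, Rational(1, 2))), Rational(601193737, 209742840)) = Add(Rational(601193737, 209742840), Mul(3, Pow(5, Rational(1, 2))))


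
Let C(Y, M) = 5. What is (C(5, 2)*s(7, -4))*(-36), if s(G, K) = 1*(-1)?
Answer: 180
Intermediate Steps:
s(G, K) = -1
(C(5, 2)*s(7, -4))*(-36) = (5*(-1))*(-36) = -5*(-36) = 180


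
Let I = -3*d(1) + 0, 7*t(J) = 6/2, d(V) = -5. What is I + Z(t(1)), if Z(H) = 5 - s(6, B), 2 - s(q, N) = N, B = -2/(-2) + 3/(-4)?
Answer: 73/4 ≈ 18.250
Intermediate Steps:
B = ¼ (B = -2*(-½) + 3*(-¼) = 1 - ¾ = ¼ ≈ 0.25000)
s(q, N) = 2 - N
t(J) = 3/7 (t(J) = (6/2)/7 = (6*(½))/7 = (⅐)*3 = 3/7)
I = 15 (I = -3*(-5) + 0 = 15 + 0 = 15)
Z(H) = 13/4 (Z(H) = 5 - (2 - 1*¼) = 5 - (2 - ¼) = 5 - 1*7/4 = 5 - 7/4 = 13/4)
I + Z(t(1)) = 15 + 13/4 = 73/4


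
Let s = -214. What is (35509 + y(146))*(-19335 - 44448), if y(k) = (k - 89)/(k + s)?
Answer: -154007561565/68 ≈ -2.2648e+9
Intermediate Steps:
y(k) = (-89 + k)/(-214 + k) (y(k) = (k - 89)/(k - 214) = (-89 + k)/(-214 + k))
(35509 + y(146))*(-19335 - 44448) = (35509 + (-89 + 146)/(-214 + 146))*(-19335 - 44448) = (35509 + 57/(-68))*(-63783) = (35509 - 1/68*57)*(-63783) = (35509 - 57/68)*(-63783) = (2414555/68)*(-63783) = -154007561565/68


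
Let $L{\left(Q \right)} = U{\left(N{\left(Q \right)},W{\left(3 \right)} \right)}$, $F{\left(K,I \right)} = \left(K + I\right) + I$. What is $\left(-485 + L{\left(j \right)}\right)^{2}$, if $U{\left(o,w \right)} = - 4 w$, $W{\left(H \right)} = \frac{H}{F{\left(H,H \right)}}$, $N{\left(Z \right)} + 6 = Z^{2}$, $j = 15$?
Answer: $\frac{2128681}{9} \approx 2.3652 \cdot 10^{5}$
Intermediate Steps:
$F{\left(K,I \right)} = K + 2 I$ ($F{\left(K,I \right)} = \left(I + K\right) + I = K + 2 I$)
$N{\left(Z \right)} = -6 + Z^{2}$
$W{\left(H \right)} = \frac{1}{3}$ ($W{\left(H \right)} = \frac{H}{H + 2 H} = \frac{H}{3 H} = H \frac{1}{3 H} = \frac{1}{3}$)
$L{\left(Q \right)} = - \frac{4}{3}$ ($L{\left(Q \right)} = \left(-4\right) \frac{1}{3} = - \frac{4}{3}$)
$\left(-485 + L{\left(j \right)}\right)^{2} = \left(-485 - \frac{4}{3}\right)^{2} = \left(- \frac{1459}{3}\right)^{2} = \frac{2128681}{9}$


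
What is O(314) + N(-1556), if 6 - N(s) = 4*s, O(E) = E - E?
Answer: 6230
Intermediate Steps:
O(E) = 0
N(s) = 6 - 4*s
O(314) + N(-1556) = 0 + (6 - 4*(-1556)) = 0 + (6 + 6224) = 0 + 6230 = 6230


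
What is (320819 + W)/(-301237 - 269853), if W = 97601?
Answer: -41842/57109 ≈ -0.73267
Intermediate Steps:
(320819 + W)/(-301237 - 269853) = (320819 + 97601)/(-301237 - 269853) = 418420/(-571090) = 418420*(-1/571090) = -41842/57109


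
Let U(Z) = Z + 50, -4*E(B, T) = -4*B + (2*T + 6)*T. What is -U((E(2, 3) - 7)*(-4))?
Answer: -106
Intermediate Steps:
E(B, T) = B - T*(6 + 2*T)/4 (E(B, T) = -(-4*B + (2*T + 6)*T)/4 = -(-4*B + (6 + 2*T)*T)/4 = -(-4*B + T*(6 + 2*T))/4 = B - T*(6 + 2*T)/4)
U(Z) = 50 + Z
-U((E(2, 3) - 7)*(-4)) = -(50 + ((2 - 3/2*3 - ½*3²) - 7)*(-4)) = -(50 + ((2 - 9/2 - ½*9) - 7)*(-4)) = -(50 + ((2 - 9/2 - 9/2) - 7)*(-4)) = -(50 + (-7 - 7)*(-4)) = -(50 - 14*(-4)) = -(50 + 56) = -1*106 = -106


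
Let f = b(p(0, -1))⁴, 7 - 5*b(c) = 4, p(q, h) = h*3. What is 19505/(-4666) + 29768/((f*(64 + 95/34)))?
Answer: 2947983655745/858315366 ≈ 3434.6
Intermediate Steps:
p(q, h) = 3*h
b(c) = ⅗ (b(c) = 7/5 - ⅕*4 = 7/5 - ⅘ = ⅗)
f = 81/625 (f = (⅗)⁴ = 81/625 ≈ 0.12960)
19505/(-4666) + 29768/((f*(64 + 95/34))) = 19505/(-4666) + 29768/((81*(64 + 95/34)/625)) = 19505*(-1/4666) + 29768/((81*(64 + 95*(1/34))/625)) = -19505/4666 + 29768/((81*(64 + 95/34)/625)) = -19505/4666 + 29768/(((81/625)*(2271/34))) = -19505/4666 + 29768/(183951/21250) = -19505/4666 + 29768*(21250/183951) = -19505/4666 + 632570000/183951 = 2947983655745/858315366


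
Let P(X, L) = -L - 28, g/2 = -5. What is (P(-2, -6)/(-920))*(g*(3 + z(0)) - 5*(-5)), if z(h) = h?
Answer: -11/92 ≈ -0.11957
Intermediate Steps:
g = -10 (g = 2*(-5) = -10)
P(X, L) = -28 - L
(P(-2, -6)/(-920))*(g*(3 + z(0)) - 5*(-5)) = ((-28 - 1*(-6))/(-920))*(-10*(3 + 0) - 5*(-5)) = ((-28 + 6)*(-1/920))*(-10*3 + 25) = (-22*(-1/920))*(-30 + 25) = (11/460)*(-5) = -11/92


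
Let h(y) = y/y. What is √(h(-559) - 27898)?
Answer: I*√27897 ≈ 167.02*I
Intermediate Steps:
h(y) = 1
√(h(-559) - 27898) = √(1 - 27898) = √(-27897) = I*√27897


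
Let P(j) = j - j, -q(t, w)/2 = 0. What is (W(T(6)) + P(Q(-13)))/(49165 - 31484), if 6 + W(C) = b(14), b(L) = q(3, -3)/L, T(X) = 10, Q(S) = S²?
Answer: -6/17681 ≈ -0.00033935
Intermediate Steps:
q(t, w) = 0 (q(t, w) = -2*0 = 0)
P(j) = 0
b(L) = 0 (b(L) = 0/L = 0)
W(C) = -6 (W(C) = -6 + 0 = -6)
(W(T(6)) + P(Q(-13)))/(49165 - 31484) = (-6 + 0)/(49165 - 31484) = -6/17681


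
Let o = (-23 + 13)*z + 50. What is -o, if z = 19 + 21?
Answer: 350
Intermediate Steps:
z = 40
o = -350 (o = (-23 + 13)*40 + 50 = -10*40 + 50 = -400 + 50 = -350)
-o = -1*(-350) = 350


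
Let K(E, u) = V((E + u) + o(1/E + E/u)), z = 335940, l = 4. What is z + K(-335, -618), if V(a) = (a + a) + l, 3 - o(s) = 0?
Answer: 334044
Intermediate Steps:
o(s) = 3 (o(s) = 3 - 1*0 = 3 + 0 = 3)
V(a) = 4 + 2*a (V(a) = (a + a) + 4 = 2*a + 4 = 4 + 2*a)
K(E, u) = 10 + 2*E + 2*u (K(E, u) = 4 + 2*((E + u) + 3) = 4 + 2*(3 + E + u) = 4 + (6 + 2*E + 2*u) = 10 + 2*E + 2*u)
z + K(-335, -618) = 335940 + (10 + 2*(-335) + 2*(-618)) = 335940 + (10 - 670 - 1236) = 335940 - 1896 = 334044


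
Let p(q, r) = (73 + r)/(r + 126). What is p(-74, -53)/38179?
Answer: 20/2787067 ≈ 7.1760e-6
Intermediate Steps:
p(q, r) = (73 + r)/(126 + r)
p(-74, -53)/38179 = ((73 - 53)/(126 - 53))/38179 = (20/73)*(1/38179) = 20/2787067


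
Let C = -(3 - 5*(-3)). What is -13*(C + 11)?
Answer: 91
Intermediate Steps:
C = -18 (C = -(3 + 15) = -1*18 = -18)
-13*(C + 11) = -13*(-18 + 11) = -13*(-7) = 91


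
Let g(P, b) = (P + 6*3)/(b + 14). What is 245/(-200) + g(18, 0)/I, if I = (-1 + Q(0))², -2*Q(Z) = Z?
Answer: 377/280 ≈ 1.3464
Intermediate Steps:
g(P, b) = (18 + P)/(14 + b) (g(P, b) = (P + 18)/(14 + b) = (18 + P)/(14 + b))
Q(Z) = -Z/2
I = 1 (I = (-1 - ½*0)² = (-1 + 0)² = (-1)² = 1)
245/(-200) + g(18, 0)/I = 245/(-200) + ((18 + 18)/(14 + 0))/1 = 245*(-1/200) + (36/14)*1 = -49/40 + ((1/14)*36)*1 = -49/40 + (18/7)*1 = -49/40 + 18/7 = 377/280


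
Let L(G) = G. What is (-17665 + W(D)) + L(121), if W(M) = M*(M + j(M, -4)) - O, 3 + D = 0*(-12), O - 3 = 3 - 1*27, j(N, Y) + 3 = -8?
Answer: -17481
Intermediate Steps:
j(N, Y) = -11 (j(N, Y) = -3 - 8 = -11)
O = -21 (O = 3 + (3 - 1*27) = 3 + (3 - 27) = 3 - 24 = -21)
D = -3 (D = -3 + 0*(-12) = -3 + 0 = -3)
W(M) = 21 + M*(-11 + M) (W(M) = M*(M - 11) - 1*(-21) = M*(-11 + M) + 21 = 21 + M*(-11 + M))
(-17665 + W(D)) + L(121) = (-17665 + (21 + (-3)**2 - 11*(-3))) + 121 = (-17665 + (21 + 9 + 33)) + 121 = (-17665 + 63) + 121 = -17602 + 121 = -17481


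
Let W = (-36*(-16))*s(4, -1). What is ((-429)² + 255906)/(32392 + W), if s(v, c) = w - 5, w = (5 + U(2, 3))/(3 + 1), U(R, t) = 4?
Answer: 439947/30808 ≈ 14.280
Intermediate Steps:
w = 9/4 (w = (5 + 4)/(3 + 1) = 9/4 ≈ 2.2500)
s(v, c) = -11/4 (s(v, c) = 9/4 - 5 = -11/4)
W = -1584 (W = -36*(-16)*(-11/4) = 576*(-11/4) = -1584)
((-429)² + 255906)/(32392 + W) = ((-429)² + 255906)/(32392 - 1584) = (184041 + 255906)/30808 = 439947*(1/30808) = 439947/30808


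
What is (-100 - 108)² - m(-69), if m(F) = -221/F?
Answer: 2984995/69 ≈ 43261.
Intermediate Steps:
(-100 - 108)² - m(-69) = (-100 - 108)² - (-221)/(-69) = (-208)² - (-221)*(-1)/69 = 43264 - 1*221/69 = 43264 - 221/69 = 2984995/69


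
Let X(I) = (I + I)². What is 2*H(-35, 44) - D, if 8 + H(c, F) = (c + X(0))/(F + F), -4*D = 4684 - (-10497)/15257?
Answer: 17612323/15257 ≈ 1154.4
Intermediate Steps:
X(I) = 4*I² (X(I) = (2*I)² = 4*I²)
D = -71474285/61028 (D = -(4684 - (-10497)/15257)/4 = -(4684 - 1*(-10497/15257))/4 = -(4684 + 10497/15257)/4 = -¼*71474285/15257 = -71474285/61028 ≈ -1171.2)
H(c, F) = -8 + c/(2*F) (H(c, F) = -8 + (c + 4*0²)/(F + F) = -8 + (c + 4*0)/((2*F)) = -8 + (c + 0)*(1/(2*F)) = -8 + c*(1/(2*F)) = -8 + c/(2*F))
2*H(-35, 44) - D = 2*(-8 + (½)*(-35)/44) - 1*(-71474285/61028) = 2*(-8 + (½)*(-35)*(1/44)) + 71474285/61028 = 2*(-8 - 35/88) + 71474285/61028 = 2*(-739/88) + 71474285/61028 = -739/44 + 71474285/61028 = 17612323/15257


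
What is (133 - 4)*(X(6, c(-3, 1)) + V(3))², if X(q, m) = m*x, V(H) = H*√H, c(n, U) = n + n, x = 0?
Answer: 3483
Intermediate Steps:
c(n, U) = 2*n
V(H) = H^(3/2)
X(q, m) = 0 (X(q, m) = m*0 = 0)
(133 - 4)*(X(6, c(-3, 1)) + V(3))² = (133 - 4)*(0 + 3^(3/2))² = 129*(0 + 3*√3)² = 129*(3*√3)² = 129*27 = 3483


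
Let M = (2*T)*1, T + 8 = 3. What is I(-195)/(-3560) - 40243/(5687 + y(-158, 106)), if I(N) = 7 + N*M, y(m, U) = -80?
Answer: -247573/32040 ≈ -7.7270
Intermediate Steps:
T = -5 (T = -8 + 3 = -5)
M = -10 (M = (2*(-5))*1 = -10*1 = -10)
I(N) = 7 - 10*N (I(N) = 7 + N*(-10) = 7 - 10*N)
I(-195)/(-3560) - 40243/(5687 + y(-158, 106)) = (7 - 10*(-195))/(-3560) - 40243/(5687 - 80) = (7 + 1950)*(-1/3560) - 40243/5607 = 1957*(-1/3560) - 40243*1/5607 = -1957/3560 - 5749/801 = -247573/32040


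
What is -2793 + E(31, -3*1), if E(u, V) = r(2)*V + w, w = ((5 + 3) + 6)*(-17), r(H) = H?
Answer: -3037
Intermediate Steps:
w = -238 (w = (8 + 6)*(-17) = 14*(-17) = -238)
E(u, V) = -238 + 2*V (E(u, V) = 2*V - 238 = -238 + 2*V)
-2793 + E(31, -3*1) = -2793 + (-238 + 2*(-3*1)) = -2793 + (-238 + 2*(-3)) = -2793 + (-238 - 6) = -2793 - 244 = -3037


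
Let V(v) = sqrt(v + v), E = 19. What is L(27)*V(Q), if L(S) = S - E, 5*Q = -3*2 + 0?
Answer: 16*I*sqrt(15)/5 ≈ 12.394*I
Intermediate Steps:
Q = -6/5 (Q = (-3*2 + 0)/5 = (-6 + 0)/5 = (1/5)*(-6) = -6/5 ≈ -1.2000)
L(S) = -19 + S (L(S) = S - 1*19 = S - 19 = -19 + S)
V(v) = sqrt(2)*sqrt(v) (V(v) = sqrt(2*v) = sqrt(2)*sqrt(v))
L(27)*V(Q) = (-19 + 27)*(sqrt(2)*sqrt(-6/5)) = 8*(sqrt(2)*(I*sqrt(30)/5)) = 8*(2*I*sqrt(15)/5) = 16*I*sqrt(15)/5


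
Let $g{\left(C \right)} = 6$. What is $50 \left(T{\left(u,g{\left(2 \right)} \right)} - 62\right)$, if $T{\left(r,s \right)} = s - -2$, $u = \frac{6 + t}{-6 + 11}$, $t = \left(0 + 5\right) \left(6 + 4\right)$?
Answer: $-2700$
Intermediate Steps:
$t = 50$ ($t = 5 \cdot 10 = 50$)
$u = \frac{56}{5}$ ($u = \frac{6 + 50}{-6 + 11} = \frac{56}{5} \approx 11.2$)
$T{\left(r,s \right)} = 2 + s$ ($T{\left(r,s \right)} = s + 2 = 2 + s$)
$50 \left(T{\left(u,g{\left(2 \right)} \right)} - 62\right) = 50 \left(\left(2 + 6\right) - 62\right) = 50 \left(8 - 62\right) = 50 \left(-54\right) = -2700$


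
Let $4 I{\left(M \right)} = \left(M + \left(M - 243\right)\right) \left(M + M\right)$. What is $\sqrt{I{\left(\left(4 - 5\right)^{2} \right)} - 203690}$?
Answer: $\frac{i \sqrt{815242}}{2} \approx 451.45 i$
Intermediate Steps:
$I{\left(M \right)} = \frac{M \left(-243 + 2 M\right)}{2}$ ($I{\left(M \right)} = \frac{\left(M + \left(M - 243\right)\right) \left(M + M\right)}{4} = \frac{\left(M + \left(M - 243\right)\right) 2 M}{4} = \frac{\left(M + \left(-243 + M\right)\right) 2 M}{4} = \frac{\left(-243 + 2 M\right) 2 M}{4} = \frac{2 M \left(-243 + 2 M\right)}{4} = \frac{M \left(-243 + 2 M\right)}{2}$)
$\sqrt{I{\left(\left(4 - 5\right)^{2} \right)} - 203690} = \sqrt{\frac{\left(4 - 5\right)^{2} \left(-243 + 2 \left(4 - 5\right)^{2}\right)}{2} - 203690} = \sqrt{\frac{\left(-1\right)^{2} \left(-243 + 2 \left(-1\right)^{2}\right)}{2} - 203690} = \sqrt{\frac{1}{2} \cdot 1 \left(-243 + 2 \cdot 1\right) - 203690} = \sqrt{\frac{1}{2} \cdot 1 \left(-243 + 2\right) - 203690} = \sqrt{\frac{1}{2} \cdot 1 \left(-241\right) - 203690} = \sqrt{- \frac{241}{2} - 203690} = \sqrt{- \frac{407621}{2}} = \frac{i \sqrt{815242}}{2}$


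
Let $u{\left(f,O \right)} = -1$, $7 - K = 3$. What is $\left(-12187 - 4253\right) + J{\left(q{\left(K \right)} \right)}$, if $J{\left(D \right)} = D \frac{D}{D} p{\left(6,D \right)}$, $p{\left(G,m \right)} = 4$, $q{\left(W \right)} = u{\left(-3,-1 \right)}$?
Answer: $-16444$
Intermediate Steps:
$K = 4$ ($K = 7 - 3 = 4$)
$q{\left(W \right)} = -1$
$J{\left(D \right)} = 4 D$ ($J{\left(D \right)} = D \frac{D}{D} 4 = D 1 \cdot 4 = D 4 = 4 D$)
$\left(-12187 - 4253\right) + J{\left(q{\left(K \right)} \right)} = \left(-12187 - 4253\right) + 4 \left(-1\right) = -16440 - 4 = -16444$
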